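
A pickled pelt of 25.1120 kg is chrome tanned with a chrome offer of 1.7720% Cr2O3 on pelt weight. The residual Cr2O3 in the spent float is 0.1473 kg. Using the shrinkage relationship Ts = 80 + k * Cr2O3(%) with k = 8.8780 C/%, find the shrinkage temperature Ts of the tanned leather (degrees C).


Offered = pelt * offer_pct / 100 = 25.1120 * 1.7720 / 100 = 0.4450 kg
Uptake = offered - residual = 0.4450 - 0.1473 = 0.2977 kg
Cr2O3% on pelt = uptake / pelt * 100 = 0.2977 / 25.1120 * 100 = 1.1854 %
Ts = 80 + k * Cr2O3% = 80 + 8.8780 * 1.1854 = 90.5242 C


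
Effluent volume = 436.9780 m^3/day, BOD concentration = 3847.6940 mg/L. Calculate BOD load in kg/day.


Formula: BOD_load = volume * conc / 1000
Substituting: BOD_load = 436.9780 * 3847.6940 / 1000
Result: 1681.3576 kg/day


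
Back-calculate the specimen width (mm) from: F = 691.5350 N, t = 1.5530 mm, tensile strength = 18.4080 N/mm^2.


Formula: w = F / (TS * t)
Substituting: w = 691.5350 / (18.4080 * 1.5530)
Result: 24.1900 mm


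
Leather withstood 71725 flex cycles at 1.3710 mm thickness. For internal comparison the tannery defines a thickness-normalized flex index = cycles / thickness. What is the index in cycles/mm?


Formula: Index = cycles / thickness
Substituting: Index = 71725 / 1.3710
Result: 52315.8279 cycles/mm


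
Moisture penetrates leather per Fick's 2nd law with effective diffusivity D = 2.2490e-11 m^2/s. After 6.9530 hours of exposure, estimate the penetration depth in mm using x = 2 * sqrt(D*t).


t = 6.9530 hr * 3600 = 25030.8000 s
D * t = 2.2490e-11 * 25030.8000 = 5.6294e-07
x = 2 * sqrt(D*t) = 2 * sqrt(5.6294e-07) = 0.00150059 m = 1.5006 mm


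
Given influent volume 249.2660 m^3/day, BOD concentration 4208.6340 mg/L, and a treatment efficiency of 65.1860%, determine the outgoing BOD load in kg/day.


Load_in = volume * conc / 1000 = 249.2660 * 4208.6340 / 1000 = 1049.0694 kg/day
Removed = Load_in * eff / 100 = 1049.0694 * 65.1860 / 100 = 683.8464 kg/day
Load_out = Load_in - Removed = 1049.0694 - 683.8464 = 365.2230 kg/day


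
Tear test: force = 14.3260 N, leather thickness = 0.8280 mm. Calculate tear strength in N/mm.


Formula: Tear strength = force / thickness
Substituting: Tear strength = 14.3260 / 0.8280
Result: 17.3019 N/mm


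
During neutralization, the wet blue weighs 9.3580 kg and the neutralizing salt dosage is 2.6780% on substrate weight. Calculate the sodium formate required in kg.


Formula: Neutralizer = substrate * pct / 100
Substituting: Neutralizer = 9.3580 * 2.6780 / 100
Result: 0.2506 kg


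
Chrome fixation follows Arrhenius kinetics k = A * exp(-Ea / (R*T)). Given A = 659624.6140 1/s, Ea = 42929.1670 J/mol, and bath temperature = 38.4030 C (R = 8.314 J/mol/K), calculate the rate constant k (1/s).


T_K = T_C + 273.15 = 38.4030 + 273.15 = 311.5530 K
exponent = -Ea / (R * T_K) = -42929.1670 / (8.314 * 311.5530) = -16.5734
k = A * exp(exponent) = 659624.6140 * exp(-16.5734) = 0.0418388 1/s


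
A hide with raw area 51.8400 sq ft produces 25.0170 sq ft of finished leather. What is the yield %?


Formula: Yield = finished / raw * 100
Substituting: Yield = 25.0170 / 51.8400 * 100
Result: 48.2581 %


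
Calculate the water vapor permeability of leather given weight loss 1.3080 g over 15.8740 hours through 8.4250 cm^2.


Formula: WVP = loss / (area * time)
Substituting: WVP = 1.3080 / (8.4250 * 15.8740)
Result: 0.00978028 g/(cm^2*hr)


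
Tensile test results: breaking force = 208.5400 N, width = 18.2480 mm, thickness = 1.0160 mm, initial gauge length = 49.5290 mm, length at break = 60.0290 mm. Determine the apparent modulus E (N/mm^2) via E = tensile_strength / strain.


TS = F / (w * t) = 208.5400 / (18.2480 * 1.0160) = 11.2481 N/mm^2
strain = (Lf - L0) / L0 = (60.0290 - 49.5290) / 49.5290 = 0.2120
E = TS / strain = 11.2481 / 0.2120 = 53.0580 N/mm^2


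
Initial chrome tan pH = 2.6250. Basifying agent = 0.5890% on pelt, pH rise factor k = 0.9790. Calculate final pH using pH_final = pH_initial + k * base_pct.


Formula: pH_final = pH_initial + k * base_pct
Substituting: pH_final = 2.6250 + 0.9790 * 0.5890
Result: 3.2016


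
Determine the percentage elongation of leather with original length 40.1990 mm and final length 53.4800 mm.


Formula: Elongation = (Lf - L0) / L0 * 100
Substituting: Elongation = (53.4800 - 40.1990) / 40.1990 * 100
Result: 33.0381 %


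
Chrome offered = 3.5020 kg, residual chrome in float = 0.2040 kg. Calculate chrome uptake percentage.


Formula: Uptake = (offered - residual) / offered * 100
Substituting: Uptake = (3.5020 - 0.2040) / 3.5020 * 100
Result: 94.1748 %


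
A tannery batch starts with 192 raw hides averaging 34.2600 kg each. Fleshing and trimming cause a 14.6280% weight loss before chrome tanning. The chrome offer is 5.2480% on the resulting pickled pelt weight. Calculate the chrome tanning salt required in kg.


Total_raw = N * avg_wt = 192 * 34.2600 = 6577.9200 kg
Substrate = Total_raw * (1 - loss/100) = 6577.9200 * (1 - 14.6280/100) = 5615.7019 kg
Chrome = Substrate * pct / 100 = 5615.7019 * 5.2480 / 100 = 294.7120 kg


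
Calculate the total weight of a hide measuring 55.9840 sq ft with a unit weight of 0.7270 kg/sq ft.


Formula: Weight = area * weight_per_sqft
Substituting: Weight = 55.9840 * 0.7270
Result: 40.7004 kg


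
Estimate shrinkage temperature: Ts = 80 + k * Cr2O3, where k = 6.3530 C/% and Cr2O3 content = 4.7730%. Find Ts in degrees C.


Formula: Ts = 80 + k * Cr2O3
Substituting: Ts = 80 + 6.3530 * 4.7730
Result: 110.3229 C


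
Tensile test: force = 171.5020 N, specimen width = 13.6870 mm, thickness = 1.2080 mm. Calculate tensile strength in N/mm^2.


Formula: TS = force / (width * thickness)
Substituting: TS = 171.5020 / (13.6870 * 1.2080)
Result: 10.3728 N/mm^2


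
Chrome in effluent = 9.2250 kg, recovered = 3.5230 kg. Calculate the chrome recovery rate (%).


Formula: Recovery = recovered / input * 100
Substituting: Recovery = 3.5230 / 9.2250 * 100
Result: 38.1897 %


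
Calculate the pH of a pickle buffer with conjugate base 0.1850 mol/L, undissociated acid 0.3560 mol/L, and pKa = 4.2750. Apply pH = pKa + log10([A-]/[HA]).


ratio = [A-] / [HA] = 0.1850 / 0.3560 = 0.5197
log10(ratio) = -0.2843
pH = pKa + log10(ratio) = 4.2750 - 0.2843 = 3.9907


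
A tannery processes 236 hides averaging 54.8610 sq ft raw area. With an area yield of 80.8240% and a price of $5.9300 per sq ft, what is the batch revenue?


Raw_total = N * avg_area = 236 * 54.8610 = 12947.1960 sq ft
Finished = Raw_total * yield / 100 = 12947.1960 * 80.8240 / 100 = 10464.4417 sq ft
Value = Finished * price = 10464.4417 * 5.9300 = 62054.1393 $


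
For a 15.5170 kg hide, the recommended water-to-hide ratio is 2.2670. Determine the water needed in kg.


Formula: Water = hide_weight * ratio
Substituting: Water = 15.5170 * 2.2670
Result: 35.1770 kg


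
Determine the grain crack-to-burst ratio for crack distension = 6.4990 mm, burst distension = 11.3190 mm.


Formula: Ratio = crack / burst
Substituting: Ratio = 6.4990 / 11.3190
Result: 0.5742


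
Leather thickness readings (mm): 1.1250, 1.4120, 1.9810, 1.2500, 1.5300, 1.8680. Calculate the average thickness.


Formula: Average = sum / n
Substituting: Average = 9.1660 / 6
Result: 1.5277 mm


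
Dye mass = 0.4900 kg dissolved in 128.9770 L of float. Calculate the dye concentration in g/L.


Formula: Conc = dye_mass(kg) / volume(L) * 1000
Substituting: Conc = 0.4900 / 128.9770 * 1000
Result: 3.7991 g/L


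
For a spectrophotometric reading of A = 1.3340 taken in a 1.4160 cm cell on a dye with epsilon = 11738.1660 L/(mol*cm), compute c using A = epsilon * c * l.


Formula: c = A / (epsilon * l)
Substituting: c = 1.3340 / (11738.1660 * 1.4160)
Result: 8.0259e-05 mol/L


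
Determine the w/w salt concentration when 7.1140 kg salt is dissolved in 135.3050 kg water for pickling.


Formula: Conc = salt / (water + salt) * 100
Substituting: Conc = 7.1140 / (135.3050 + 7.1140) * 100
Result: 4.9951 %


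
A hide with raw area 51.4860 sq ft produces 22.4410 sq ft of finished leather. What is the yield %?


Formula: Yield = finished / raw * 100
Substituting: Yield = 22.4410 / 51.4860 * 100
Result: 43.5866 %


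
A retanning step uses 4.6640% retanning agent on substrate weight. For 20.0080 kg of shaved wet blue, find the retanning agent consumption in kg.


Formula: Retan = substrate * pct / 100
Substituting: Retan = 20.0080 * 4.6640 / 100
Result: 0.9332 kg


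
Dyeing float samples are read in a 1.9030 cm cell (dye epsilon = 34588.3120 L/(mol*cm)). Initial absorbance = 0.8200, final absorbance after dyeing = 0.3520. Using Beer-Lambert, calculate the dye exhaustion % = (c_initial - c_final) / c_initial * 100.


c_initial = A_i / (epsilon * l) = 0.8200 / (34588.3120 * 1.9030) = 1.2458e-05 mol/L
c_final = A_f / (epsilon * l) = 0.3520 / (34588.3120 * 1.9030) = 5.3478e-06 mol/L
Exhaustion = (c_initial - c_final) / c_initial * 100 = (1.2458e-05 - 5.3478e-06) / 1.2458e-05 * 100 = 57.0732 %


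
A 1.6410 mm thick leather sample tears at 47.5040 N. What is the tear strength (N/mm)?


Formula: Tear strength = force / thickness
Substituting: Tear strength = 47.5040 / 1.6410
Result: 28.9482 N/mm


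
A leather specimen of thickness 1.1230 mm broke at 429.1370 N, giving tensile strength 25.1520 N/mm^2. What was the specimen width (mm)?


Formula: w = F / (TS * t)
Substituting: w = 429.1370 / (25.1520 * 1.1230)
Result: 15.1930 mm


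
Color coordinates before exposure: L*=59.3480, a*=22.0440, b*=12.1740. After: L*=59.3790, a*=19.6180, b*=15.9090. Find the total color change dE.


dL = 0.031, da = -2.4260, db = 3.7350
dE = sqrt(0.031^2 + (-2.4260)^2 + 3.7350^2) = 4.4538


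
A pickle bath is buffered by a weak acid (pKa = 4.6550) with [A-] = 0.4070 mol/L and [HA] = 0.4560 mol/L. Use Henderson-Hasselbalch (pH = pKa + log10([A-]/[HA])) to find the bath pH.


ratio = [A-] / [HA] = 0.4070 / 0.4560 = 0.8925
log10(ratio) = -0.0493704
pH = pKa + log10(ratio) = 4.6550 - 0.0493704 = 4.6056


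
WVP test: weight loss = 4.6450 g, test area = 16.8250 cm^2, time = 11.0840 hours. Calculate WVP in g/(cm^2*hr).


Formula: WVP = loss / (area * time)
Substituting: WVP = 4.6450 / (16.8250 * 11.0840)
Result: 0.0249077 g/(cm^2*hr)


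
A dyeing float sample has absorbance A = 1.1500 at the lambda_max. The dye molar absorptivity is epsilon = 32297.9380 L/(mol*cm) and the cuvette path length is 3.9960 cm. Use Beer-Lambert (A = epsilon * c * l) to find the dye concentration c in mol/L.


Formula: c = A / (epsilon * l)
Substituting: c = 1.1500 / (32297.9380 * 3.9960)
Result: 8.9104e-06 mol/L


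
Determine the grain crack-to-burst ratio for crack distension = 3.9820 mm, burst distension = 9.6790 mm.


Formula: Ratio = crack / burst
Substituting: Ratio = 3.9820 / 9.6790
Result: 0.4114


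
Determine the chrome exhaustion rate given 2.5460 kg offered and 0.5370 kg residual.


Formula: Uptake = (offered - residual) / offered * 100
Substituting: Uptake = (2.5460 - 0.5370) / 2.5460 * 100
Result: 78.9081 %


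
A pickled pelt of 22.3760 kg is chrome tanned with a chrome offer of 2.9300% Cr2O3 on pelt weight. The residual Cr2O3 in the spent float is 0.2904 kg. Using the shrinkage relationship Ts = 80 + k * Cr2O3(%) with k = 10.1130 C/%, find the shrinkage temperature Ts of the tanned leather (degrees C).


Offered = pelt * offer_pct / 100 = 22.3760 * 2.9300 / 100 = 0.6556 kg
Uptake = offered - residual = 0.6556 - 0.2904 = 0.3652 kg
Cr2O3% on pelt = uptake / pelt * 100 = 0.3652 / 22.3760 * 100 = 1.6322 %
Ts = 80 + k * Cr2O3% = 80 + 10.1130 * 1.6322 = 96.5062 C


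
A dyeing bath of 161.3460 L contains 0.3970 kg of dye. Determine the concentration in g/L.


Formula: Conc = dye_mass(kg) / volume(L) * 1000
Substituting: Conc = 0.3970 / 161.3460 * 1000
Result: 2.4606 g/L


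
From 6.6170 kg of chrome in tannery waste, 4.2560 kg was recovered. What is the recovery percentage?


Formula: Recovery = recovered / input * 100
Substituting: Recovery = 4.2560 / 6.6170 * 100
Result: 64.3192 %


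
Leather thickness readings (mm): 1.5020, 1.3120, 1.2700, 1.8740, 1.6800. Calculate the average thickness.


Formula: Average = sum / n
Substituting: Average = 7.6380 / 5
Result: 1.5276 mm


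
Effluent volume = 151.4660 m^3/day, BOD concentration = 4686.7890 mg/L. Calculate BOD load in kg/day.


Formula: BOD_load = volume * conc / 1000
Substituting: BOD_load = 151.4660 * 4686.7890 / 1000
Result: 709.8892 kg/day


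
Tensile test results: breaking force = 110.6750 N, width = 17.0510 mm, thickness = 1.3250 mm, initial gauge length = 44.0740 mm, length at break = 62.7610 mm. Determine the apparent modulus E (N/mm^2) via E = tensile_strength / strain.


TS = F / (w * t) = 110.6750 / (17.0510 * 1.3250) = 4.8987 N/mm^2
strain = (Lf - L0) / L0 = (62.7610 - 44.0740) / 44.0740 = 0.4240
E = TS / strain = 4.8987 / 0.4240 = 11.5538 N/mm^2


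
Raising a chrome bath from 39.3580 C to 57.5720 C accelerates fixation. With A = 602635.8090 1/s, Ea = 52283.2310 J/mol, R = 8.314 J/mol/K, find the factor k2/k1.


T1 = 39.3580 + 273.15 = 312.5080 K; T2 = 57.5720 + 273.15 = 330.7220 K
k1 = A * exp(-Ea/(R*T1)) = 602635.8090 * exp(-52283.2310/(8.314*312.5080)) = 0.00109844 1/s
k2 = A * exp(-Ea/(R*T2)) = 602635.8090 * exp(-52283.2310/(8.314*330.7220)) = 0.0033272 1/s
k2/k1 = 0.0033272 / 0.00109844 = 3.0290


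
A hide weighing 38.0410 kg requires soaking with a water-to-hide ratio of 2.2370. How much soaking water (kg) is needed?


Formula: Water = hide_weight * ratio
Substituting: Water = 38.0410 * 2.2370
Result: 85.0977 kg


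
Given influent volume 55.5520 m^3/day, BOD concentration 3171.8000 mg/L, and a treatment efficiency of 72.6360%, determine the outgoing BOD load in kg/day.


Load_in = volume * conc / 1000 = 55.5520 * 3171.8000 / 1000 = 176.1998 kg/day
Removed = Load_in * eff / 100 = 176.1998 * 72.6360 / 100 = 127.9845 kg/day
Load_out = Load_in - Removed = 176.1998 - 127.9845 = 48.2153 kg/day


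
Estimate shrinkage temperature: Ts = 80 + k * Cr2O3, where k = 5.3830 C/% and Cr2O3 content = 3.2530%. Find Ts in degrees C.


Formula: Ts = 80 + k * Cr2O3
Substituting: Ts = 80 + 5.3830 * 3.2530
Result: 97.5109 C


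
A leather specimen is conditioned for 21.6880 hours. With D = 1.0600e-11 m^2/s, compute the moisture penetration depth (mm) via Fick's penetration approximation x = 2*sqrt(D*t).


t = 21.6880 hr * 3600 = 78076.8000 s
D * t = 1.0600e-11 * 78076.8000 = 8.2761e-07
x = 2 * sqrt(D*t) = 2 * sqrt(8.2761e-07) = 0.00181947 m = 1.8195 mm


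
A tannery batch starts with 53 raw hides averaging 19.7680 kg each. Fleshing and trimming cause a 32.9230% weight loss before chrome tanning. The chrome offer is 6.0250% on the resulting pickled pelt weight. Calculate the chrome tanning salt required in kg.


Total_raw = N * avg_wt = 53 * 19.7680 = 1047.7040 kg
Substrate = Total_raw * (1 - loss/100) = 1047.7040 * (1 - 32.9230/100) = 702.7684 kg
Chrome = Substrate * pct / 100 = 702.7684 * 6.0250 / 100 = 42.3418 kg


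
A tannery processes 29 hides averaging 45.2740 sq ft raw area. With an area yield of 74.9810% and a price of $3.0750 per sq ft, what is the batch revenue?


Raw_total = N * avg_area = 29 * 45.2740 = 1312.9460 sq ft
Finished = Raw_total * yield / 100 = 1312.9460 * 74.9810 / 100 = 984.4600 sq ft
Value = Finished * price = 984.4600 * 3.0750 = 3027.2146 $


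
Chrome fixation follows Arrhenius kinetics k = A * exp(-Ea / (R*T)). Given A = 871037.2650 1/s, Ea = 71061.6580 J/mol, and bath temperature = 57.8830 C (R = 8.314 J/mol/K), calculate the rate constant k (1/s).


T_K = T_C + 273.15 = 57.8830 + 273.15 = 331.0330 K
exponent = -Ea / (R * T_K) = -71061.6580 / (8.314 * 331.0330) = -25.8199
k = A * exp(exponent) = 871037.2650 * exp(-25.8199) = 5.3286e-06 1/s


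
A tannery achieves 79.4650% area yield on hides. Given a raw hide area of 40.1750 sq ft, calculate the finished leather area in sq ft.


Formula: finished = raw * yield / 100
Substituting: finished = 40.1750 * 79.4650 / 100
Result: 31.9251 sq ft


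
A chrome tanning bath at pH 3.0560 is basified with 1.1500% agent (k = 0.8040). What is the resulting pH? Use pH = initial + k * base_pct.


Formula: pH_final = pH_initial + k * base_pct
Substituting: pH_final = 3.0560 + 0.8040 * 1.1500
Result: 3.9806


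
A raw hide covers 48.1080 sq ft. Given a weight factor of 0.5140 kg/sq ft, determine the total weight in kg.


Formula: Weight = area * weight_per_sqft
Substituting: Weight = 48.1080 * 0.5140
Result: 24.7275 kg


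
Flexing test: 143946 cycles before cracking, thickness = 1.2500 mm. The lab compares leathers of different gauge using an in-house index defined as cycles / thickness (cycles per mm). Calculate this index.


Formula: Index = cycles / thickness
Substituting: Index = 143946 / 1.2500
Result: 115156.8000 cycles/mm


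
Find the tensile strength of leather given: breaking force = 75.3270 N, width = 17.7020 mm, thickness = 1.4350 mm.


Formula: TS = force / (width * thickness)
Substituting: TS = 75.3270 / (17.7020 * 1.4350)
Result: 2.9654 N/mm^2


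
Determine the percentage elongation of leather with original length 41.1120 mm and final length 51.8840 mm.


Formula: Elongation = (Lf - L0) / L0 * 100
Substituting: Elongation = (51.8840 - 41.1120) / 41.1120 * 100
Result: 26.2016 %


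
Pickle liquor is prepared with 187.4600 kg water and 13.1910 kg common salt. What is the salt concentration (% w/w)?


Formula: Conc = salt / (water + salt) * 100
Substituting: Conc = 13.1910 / (187.4600 + 13.1910) * 100
Result: 6.5741 %


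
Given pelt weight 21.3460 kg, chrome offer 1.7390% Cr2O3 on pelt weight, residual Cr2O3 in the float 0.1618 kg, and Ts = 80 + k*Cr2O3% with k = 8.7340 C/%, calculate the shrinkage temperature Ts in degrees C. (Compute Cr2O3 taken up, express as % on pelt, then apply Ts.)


Offered = pelt * offer_pct / 100 = 21.3460 * 1.7390 / 100 = 0.3712 kg
Uptake = offered - residual = 0.3712 - 0.1618 = 0.2094 kg
Cr2O3% on pelt = uptake / pelt * 100 = 0.2094 / 21.3460 * 100 = 0.9810 %
Ts = 80 + k * Cr2O3% = 80 + 8.7340 * 0.9810 = 88.5682 C


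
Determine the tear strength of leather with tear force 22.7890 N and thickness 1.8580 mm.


Formula: Tear strength = force / thickness
Substituting: Tear strength = 22.7890 / 1.8580
Result: 12.2653 N/mm


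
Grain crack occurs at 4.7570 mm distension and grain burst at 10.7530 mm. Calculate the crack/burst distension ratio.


Formula: Ratio = crack / burst
Substituting: Ratio = 4.7570 / 10.7530
Result: 0.4424


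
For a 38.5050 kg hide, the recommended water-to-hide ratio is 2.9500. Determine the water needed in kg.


Formula: Water = hide_weight * ratio
Substituting: Water = 38.5050 * 2.9500
Result: 113.5898 kg


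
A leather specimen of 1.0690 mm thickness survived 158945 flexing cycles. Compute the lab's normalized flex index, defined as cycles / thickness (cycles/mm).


Formula: Index = cycles / thickness
Substituting: Index = 158945 / 1.0690
Result: 148685.6876 cycles/mm


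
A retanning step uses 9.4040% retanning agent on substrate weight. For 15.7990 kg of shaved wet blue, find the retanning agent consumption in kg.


Formula: Retan = substrate * pct / 100
Substituting: Retan = 15.7990 * 9.4040 / 100
Result: 1.4857 kg


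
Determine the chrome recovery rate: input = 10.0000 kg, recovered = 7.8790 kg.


Formula: Recovery = recovered / input * 100
Substituting: Recovery = 7.8790 / 10.0000 * 100
Result: 78.7900 %


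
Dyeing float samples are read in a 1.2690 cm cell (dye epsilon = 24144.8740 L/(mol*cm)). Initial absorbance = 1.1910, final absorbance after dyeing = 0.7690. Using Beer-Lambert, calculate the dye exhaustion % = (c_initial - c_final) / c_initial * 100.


c_initial = A_i / (epsilon * l) = 1.1910 / (24144.8740 * 1.2690) = 3.8871e-05 mol/L
c_final = A_f / (epsilon * l) = 0.7690 / (24144.8740 * 1.2690) = 2.5098e-05 mol/L
Exhaustion = (c_initial - c_final) / c_initial * 100 = (3.8871e-05 - 2.5098e-05) / 3.8871e-05 * 100 = 35.4324 %


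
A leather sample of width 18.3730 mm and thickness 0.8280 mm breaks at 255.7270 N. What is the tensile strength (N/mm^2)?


Formula: TS = force / (width * thickness)
Substituting: TS = 255.7270 / (18.3730 * 0.8280)
Result: 16.8099 N/mm^2


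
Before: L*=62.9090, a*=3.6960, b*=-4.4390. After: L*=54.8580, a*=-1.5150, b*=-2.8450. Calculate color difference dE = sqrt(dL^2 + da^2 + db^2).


dL = -8.0510, da = -5.2110, db = 1.5940
dE = sqrt((-8.0510)^2 + (-5.2110)^2 + 1.5940^2) = 9.7218


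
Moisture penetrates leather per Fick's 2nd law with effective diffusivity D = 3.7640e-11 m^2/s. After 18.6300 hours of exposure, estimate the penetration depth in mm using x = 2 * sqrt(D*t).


t = 18.6300 hr * 3600 = 67068.0000 s
D * t = 3.7640e-11 * 67068.0000 = 2.5244e-06
x = 2 * sqrt(D*t) = 2 * sqrt(2.5244e-06) = 0.0031777 m = 3.1777 mm


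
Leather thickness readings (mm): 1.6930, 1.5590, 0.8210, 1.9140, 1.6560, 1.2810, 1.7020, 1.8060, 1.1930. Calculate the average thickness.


Formula: Average = sum / n
Substituting: Average = 13.6250 / 9
Result: 1.5139 mm


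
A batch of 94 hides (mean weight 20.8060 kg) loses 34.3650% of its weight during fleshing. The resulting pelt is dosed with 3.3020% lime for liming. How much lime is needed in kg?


Total_raw = N * avg_wt = 94 * 20.8060 = 1955.7640 kg
Substrate = Total_raw * (1 - loss/100) = 1955.7640 * (1 - 34.3650/100) = 1283.6657 kg
Lime = Substrate * pct / 100 = 1283.6657 * 3.3020 / 100 = 42.3866 kg


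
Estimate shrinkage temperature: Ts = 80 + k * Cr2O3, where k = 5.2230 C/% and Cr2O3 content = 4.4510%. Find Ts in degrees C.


Formula: Ts = 80 + k * Cr2O3
Substituting: Ts = 80 + 5.2230 * 4.4510
Result: 103.2476 C


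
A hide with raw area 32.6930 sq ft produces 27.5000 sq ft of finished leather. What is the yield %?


Formula: Yield = finished / raw * 100
Substituting: Yield = 27.5000 / 32.6930 * 100
Result: 84.1159 %


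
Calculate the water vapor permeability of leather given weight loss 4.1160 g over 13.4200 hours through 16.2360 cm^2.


Formula: WVP = loss / (area * time)
Substituting: WVP = 4.1160 / (16.2360 * 13.4200)
Result: 0.0188905 g/(cm^2*hr)


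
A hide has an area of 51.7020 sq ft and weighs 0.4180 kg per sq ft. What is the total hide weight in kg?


Formula: Weight = area * weight_per_sqft
Substituting: Weight = 51.7020 * 0.4180
Result: 21.6114 kg


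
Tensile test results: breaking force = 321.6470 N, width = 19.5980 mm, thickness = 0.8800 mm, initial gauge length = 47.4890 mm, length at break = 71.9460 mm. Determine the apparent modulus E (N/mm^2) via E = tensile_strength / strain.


TS = F / (w * t) = 321.6470 / (19.5980 * 0.8800) = 18.6503 N/mm^2
strain = (Lf - L0) / L0 = (71.9460 - 47.4890) / 47.4890 = 0.5150
E = TS / strain = 18.6503 / 0.5150 = 36.2139 N/mm^2


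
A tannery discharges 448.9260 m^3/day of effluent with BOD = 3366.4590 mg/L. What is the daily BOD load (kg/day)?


Formula: BOD_load = volume * conc / 1000
Substituting: BOD_load = 448.9260 * 3366.4590 / 1000
Result: 1511.2910 kg/day


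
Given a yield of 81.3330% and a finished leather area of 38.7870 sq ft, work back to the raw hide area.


Formula: raw = finished * 100 / yield
Substituting: raw = 38.7870 * 100 / 81.3330
Result: 47.6891 sq ft


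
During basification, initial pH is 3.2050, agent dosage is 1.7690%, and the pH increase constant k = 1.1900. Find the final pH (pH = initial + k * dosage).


Formula: pH_final = pH_initial + k * base_pct
Substituting: pH_final = 3.2050 + 1.1900 * 1.7690
Result: 5.3101


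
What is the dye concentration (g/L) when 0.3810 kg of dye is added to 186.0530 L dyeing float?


Formula: Conc = dye_mass(kg) / volume(L) * 1000
Substituting: Conc = 0.3810 / 186.0530 * 1000
Result: 2.0478 g/L


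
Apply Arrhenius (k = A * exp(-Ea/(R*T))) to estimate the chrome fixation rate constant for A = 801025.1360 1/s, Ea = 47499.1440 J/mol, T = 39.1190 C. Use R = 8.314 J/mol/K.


T_K = T_C + 273.15 = 39.1190 + 273.15 = 312.2690 K
exponent = -Ea / (R * T_K) = -47499.1440 / (8.314 * 312.2690) = -18.2956
k = A * exp(exponent) = 801025.1360 * exp(-18.2956) = 0.00907745 1/s


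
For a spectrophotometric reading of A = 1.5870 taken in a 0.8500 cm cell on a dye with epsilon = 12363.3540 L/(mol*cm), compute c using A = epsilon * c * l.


Formula: c = A / (epsilon * l)
Substituting: c = 1.5870 / (12363.3540 * 0.8500)
Result: 1.5102e-04 mol/L


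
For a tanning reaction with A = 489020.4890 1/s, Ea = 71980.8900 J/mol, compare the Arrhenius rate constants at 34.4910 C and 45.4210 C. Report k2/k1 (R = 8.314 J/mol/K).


T1 = 34.4910 + 273.15 = 307.6410 K; T2 = 45.4210 + 273.15 = 318.5710 K
k1 = A * exp(-Ea/(R*T1)) = 489020.4890 * exp(-71980.8900/(8.314*307.6410)) = 2.9321e-07 1/s
k2 = A * exp(-Ea/(R*T2)) = 489020.4890 * exp(-71980.8900/(8.314*318.5710)) = 7.7005e-07 1/s
k2/k1 = 7.7005e-07 / 2.9321e-07 = 2.6262


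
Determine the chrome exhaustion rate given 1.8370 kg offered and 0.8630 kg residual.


Formula: Uptake = (offered - residual) / offered * 100
Substituting: Uptake = (1.8370 - 0.8630) / 1.8370 * 100
Result: 53.0212 %


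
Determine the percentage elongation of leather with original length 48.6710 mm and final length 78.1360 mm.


Formula: Elongation = (Lf - L0) / L0 * 100
Substituting: Elongation = (78.1360 - 48.6710) / 48.6710 * 100
Result: 60.5391 %


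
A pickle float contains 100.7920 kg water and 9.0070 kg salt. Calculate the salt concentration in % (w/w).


Formula: Conc = salt / (water + salt) * 100
Substituting: Conc = 9.0070 / (100.7920 + 9.0070) * 100
Result: 8.2032 %


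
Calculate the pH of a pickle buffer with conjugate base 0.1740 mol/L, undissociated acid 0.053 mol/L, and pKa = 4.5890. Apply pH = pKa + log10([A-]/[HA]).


ratio = [A-] / [HA] = 0.1740 / 0.053 = 3.2830
log10(ratio) = 0.5163
pH = pKa + log10(ratio) = 4.5890 + 0.5163 = 5.1053


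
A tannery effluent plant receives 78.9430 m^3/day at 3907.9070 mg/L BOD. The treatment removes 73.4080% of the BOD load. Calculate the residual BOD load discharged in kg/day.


Load_in = volume * conc / 1000 = 78.9430 * 3907.9070 / 1000 = 308.5019 kg/day
Removed = Load_in * eff / 100 = 308.5019 * 73.4080 / 100 = 226.4651 kg/day
Load_out = Load_in - Removed = 308.5019 - 226.4651 = 82.0368 kg/day


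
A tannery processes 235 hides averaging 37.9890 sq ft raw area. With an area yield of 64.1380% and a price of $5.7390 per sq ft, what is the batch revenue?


Raw_total = N * avg_area = 235 * 37.9890 = 8927.4150 sq ft
Finished = Raw_total * yield / 100 = 8927.4150 * 64.1380 / 100 = 5725.8654 sq ft
Value = Finished * price = 5725.8654 * 5.7390 = 32860.7417 $


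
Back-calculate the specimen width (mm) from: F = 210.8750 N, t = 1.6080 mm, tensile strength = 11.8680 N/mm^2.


Formula: w = F / (TS * t)
Substituting: w = 210.8750 / (11.8680 * 1.6080)
Result: 11.0500 mm


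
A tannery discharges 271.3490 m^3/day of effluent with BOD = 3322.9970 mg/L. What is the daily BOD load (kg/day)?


Formula: BOD_load = volume * conc / 1000
Substituting: BOD_load = 271.3490 * 3322.9970 / 1000
Result: 901.6919 kg/day


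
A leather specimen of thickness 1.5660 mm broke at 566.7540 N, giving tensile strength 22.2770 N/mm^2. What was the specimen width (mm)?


Formula: w = F / (TS * t)
Substituting: w = 566.7540 / (22.2770 * 1.5660)
Result: 16.2460 mm


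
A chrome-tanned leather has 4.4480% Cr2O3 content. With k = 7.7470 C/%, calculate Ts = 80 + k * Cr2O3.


Formula: Ts = 80 + k * Cr2O3
Substituting: Ts = 80 + 7.7470 * 4.4480
Result: 114.4587 C


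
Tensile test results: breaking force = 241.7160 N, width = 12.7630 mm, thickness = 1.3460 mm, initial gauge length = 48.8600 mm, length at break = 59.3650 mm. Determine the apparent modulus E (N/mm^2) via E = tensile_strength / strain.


TS = F / (w * t) = 241.7160 / (12.7630 * 1.3460) = 14.0704 N/mm^2
strain = (Lf - L0) / L0 = (59.3650 - 48.8600) / 48.8600 = 0.2150
E = TS / strain = 14.0704 / 0.2150 = 65.4433 N/mm^2


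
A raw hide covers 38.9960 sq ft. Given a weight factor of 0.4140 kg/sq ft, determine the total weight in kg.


Formula: Weight = area * weight_per_sqft
Substituting: Weight = 38.9960 * 0.4140
Result: 16.1443 kg


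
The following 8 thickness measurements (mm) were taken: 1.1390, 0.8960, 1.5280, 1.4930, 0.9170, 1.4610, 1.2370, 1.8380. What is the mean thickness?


Formula: Average = sum / n
Substituting: Average = 10.5090 / 8
Result: 1.3136 mm


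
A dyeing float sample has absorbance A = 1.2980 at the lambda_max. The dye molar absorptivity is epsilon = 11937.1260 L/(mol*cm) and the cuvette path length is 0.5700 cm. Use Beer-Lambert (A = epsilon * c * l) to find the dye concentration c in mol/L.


Formula: c = A / (epsilon * l)
Substituting: c = 1.2980 / (11937.1260 * 0.5700)
Result: 1.9077e-04 mol/L


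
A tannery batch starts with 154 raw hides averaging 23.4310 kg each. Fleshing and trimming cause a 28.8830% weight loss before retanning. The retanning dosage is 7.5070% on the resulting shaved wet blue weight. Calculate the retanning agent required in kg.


Total_raw = N * avg_wt = 154 * 23.4310 = 3608.3740 kg
Substrate = Total_raw * (1 - loss/100) = 3608.3740 * (1 - 28.8830/100) = 2566.1673 kg
Retan = Substrate * pct / 100 = 2566.1673 * 7.5070 / 100 = 192.6422 kg


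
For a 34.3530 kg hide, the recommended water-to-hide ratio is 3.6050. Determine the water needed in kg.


Formula: Water = hide_weight * ratio
Substituting: Water = 34.3530 * 3.6050
Result: 123.8426 kg


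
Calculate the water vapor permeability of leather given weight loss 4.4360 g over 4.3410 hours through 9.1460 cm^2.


Formula: WVP = loss / (area * time)
Substituting: WVP = 4.4360 / (9.1460 * 4.3410)
Result: 0.1117 g/(cm^2*hr)


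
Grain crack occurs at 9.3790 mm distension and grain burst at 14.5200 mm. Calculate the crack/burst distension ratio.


Formula: Ratio = crack / burst
Substituting: Ratio = 9.3790 / 14.5200
Result: 0.6459


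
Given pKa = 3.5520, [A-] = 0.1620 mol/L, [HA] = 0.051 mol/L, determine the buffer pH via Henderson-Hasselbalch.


ratio = [A-] / [HA] = 0.1620 / 0.051 = 3.1765
log10(ratio) = 0.5019
pH = pKa + log10(ratio) = 3.5520 + 0.5019 = 4.0539


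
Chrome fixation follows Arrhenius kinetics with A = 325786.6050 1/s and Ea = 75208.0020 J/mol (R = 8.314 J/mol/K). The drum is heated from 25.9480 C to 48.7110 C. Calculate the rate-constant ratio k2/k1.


T1 = 25.9480 + 273.15 = 299.0980 K; T2 = 48.7110 + 273.15 = 321.8610 K
k1 = A * exp(-Ea/(R*T1)) = 325786.6050 * exp(-75208.0020/(8.314*299.0980)) = 2.3883e-08 1/s
k2 = A * exp(-Ea/(R*T2)) = 325786.6050 * exp(-75208.0020/(8.314*321.8610)) = 2.0278e-07 1/s
k2/k1 = 2.0278e-07 / 2.3883e-08 = 8.4906


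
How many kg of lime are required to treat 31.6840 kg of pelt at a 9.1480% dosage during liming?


Formula: Lime = substrate * pct / 100
Substituting: Lime = 31.6840 * 9.1480 / 100
Result: 2.8985 kg


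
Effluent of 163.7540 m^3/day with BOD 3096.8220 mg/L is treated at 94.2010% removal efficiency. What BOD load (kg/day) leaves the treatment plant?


Load_in = volume * conc / 1000 = 163.7540 * 3096.8220 / 1000 = 507.1170 kg/day
Removed = Load_in * eff / 100 = 507.1170 * 94.2010 / 100 = 477.7093 kg/day
Load_out = Load_in - Removed = 507.1170 - 477.7093 = 29.4077 kg/day


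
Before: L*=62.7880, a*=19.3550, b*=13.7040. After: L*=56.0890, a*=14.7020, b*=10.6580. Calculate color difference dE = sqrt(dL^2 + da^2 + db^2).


dL = -6.6990, da = -4.6530, db = -3.0460
dE = sqrt((-6.6990)^2 + (-4.6530)^2 + (-3.0460)^2) = 8.7066


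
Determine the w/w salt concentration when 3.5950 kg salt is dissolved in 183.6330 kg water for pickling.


Formula: Conc = salt / (water + salt) * 100
Substituting: Conc = 3.5950 / (183.6330 + 3.5950) * 100
Result: 1.9201 %


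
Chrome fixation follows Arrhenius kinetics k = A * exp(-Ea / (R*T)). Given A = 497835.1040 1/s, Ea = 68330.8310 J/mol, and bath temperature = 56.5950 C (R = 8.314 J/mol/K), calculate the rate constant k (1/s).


T_K = T_C + 273.15 = 56.5950 + 273.15 = 329.7450 K
exponent = -Ea / (R * T_K) = -68330.8310 / (8.314 * 329.7450) = -24.9246
k = A * exp(exponent) = 497835.1040 * exp(-24.9246) = 7.4553e-06 1/s


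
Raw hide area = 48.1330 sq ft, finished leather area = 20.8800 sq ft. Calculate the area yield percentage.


Formula: Yield = finished / raw * 100
Substituting: Yield = 20.8800 / 48.1330 * 100
Result: 43.3798 %


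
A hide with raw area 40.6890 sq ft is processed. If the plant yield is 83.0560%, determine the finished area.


Formula: finished = raw * yield / 100
Substituting: finished = 40.6890 * 83.0560 / 100
Result: 33.7947 sq ft


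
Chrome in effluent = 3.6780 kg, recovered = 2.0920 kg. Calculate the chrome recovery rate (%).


Formula: Recovery = recovered / input * 100
Substituting: Recovery = 2.0920 / 3.6780 * 100
Result: 56.8787 %


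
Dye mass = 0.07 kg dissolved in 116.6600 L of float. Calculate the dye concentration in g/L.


Formula: Conc = dye_mass(kg) / volume(L) * 1000
Substituting: Conc = 0.07 / 116.6600 * 1000
Result: 0.6000 g/L


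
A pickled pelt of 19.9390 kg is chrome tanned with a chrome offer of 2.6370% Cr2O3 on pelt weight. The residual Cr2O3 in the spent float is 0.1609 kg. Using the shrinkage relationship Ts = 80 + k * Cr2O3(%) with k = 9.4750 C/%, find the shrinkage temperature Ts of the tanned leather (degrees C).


Offered = pelt * offer_pct / 100 = 19.9390 * 2.6370 / 100 = 0.5258 kg
Uptake = offered - residual = 0.5258 - 0.1609 = 0.3649 kg
Cr2O3% on pelt = uptake / pelt * 100 = 0.3649 / 19.9390 * 100 = 1.8300 %
Ts = 80 + k * Cr2O3% = 80 + 9.4750 * 1.8300 = 97.3396 C


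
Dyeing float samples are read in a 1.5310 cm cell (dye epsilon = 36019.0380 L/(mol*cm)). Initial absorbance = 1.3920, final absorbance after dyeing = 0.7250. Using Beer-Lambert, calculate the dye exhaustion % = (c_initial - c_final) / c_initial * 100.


c_initial = A_i / (epsilon * l) = 1.3920 / (36019.0380 * 1.5310) = 2.5242e-05 mol/L
c_final = A_f / (epsilon * l) = 0.7250 / (36019.0380 * 1.5310) = 1.3147e-05 mol/L
Exhaustion = (c_initial - c_final) / c_initial * 100 = (2.5242e-05 - 1.3147e-05) / 2.5242e-05 * 100 = 47.9167 %


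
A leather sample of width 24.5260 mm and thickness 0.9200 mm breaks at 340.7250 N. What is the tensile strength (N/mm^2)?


Formula: TS = force / (width * thickness)
Substituting: TS = 340.7250 / (24.5260 * 0.9200)
Result: 15.1004 N/mm^2


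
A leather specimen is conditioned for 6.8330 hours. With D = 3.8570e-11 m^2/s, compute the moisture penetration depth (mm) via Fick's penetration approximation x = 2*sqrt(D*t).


t = 6.8330 hr * 3600 = 24598.8000 s
D * t = 3.8570e-11 * 24598.8000 = 9.4878e-07
x = 2 * sqrt(D*t) = 2 * sqrt(9.4878e-07) = 0.0019481 m = 1.9481 mm


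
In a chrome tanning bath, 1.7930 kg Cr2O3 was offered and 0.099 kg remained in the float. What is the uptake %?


Formula: Uptake = (offered - residual) / offered * 100
Substituting: Uptake = (1.7930 - 0.099) / 1.7930 * 100
Result: 94.4785 %


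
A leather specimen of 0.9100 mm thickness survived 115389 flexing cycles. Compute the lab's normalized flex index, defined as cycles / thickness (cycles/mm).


Formula: Index = cycles / thickness
Substituting: Index = 115389 / 0.9100
Result: 126801.0989 cycles/mm


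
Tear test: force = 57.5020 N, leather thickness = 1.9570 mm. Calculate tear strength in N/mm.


Formula: Tear strength = force / thickness
Substituting: Tear strength = 57.5020 / 1.9570
Result: 29.3827 N/mm


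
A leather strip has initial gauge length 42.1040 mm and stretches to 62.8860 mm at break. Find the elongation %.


Formula: Elongation = (Lf - L0) / L0 * 100
Substituting: Elongation = (62.8860 - 42.1040) / 42.1040 * 100
Result: 49.3587 %


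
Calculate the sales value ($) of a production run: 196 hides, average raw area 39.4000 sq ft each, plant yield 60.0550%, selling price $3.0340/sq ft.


Raw_total = N * avg_area = 196 * 39.4000 = 7722.4000 sq ft
Finished = Raw_total * yield / 100 = 7722.4000 * 60.0550 / 100 = 4637.6873 sq ft
Value = Finished * price = 4637.6873 * 3.0340 = 14070.7433 $


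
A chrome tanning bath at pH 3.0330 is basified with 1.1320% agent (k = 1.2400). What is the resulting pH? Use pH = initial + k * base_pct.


Formula: pH_final = pH_initial + k * base_pct
Substituting: pH_final = 3.0330 + 1.2400 * 1.1320
Result: 4.4367


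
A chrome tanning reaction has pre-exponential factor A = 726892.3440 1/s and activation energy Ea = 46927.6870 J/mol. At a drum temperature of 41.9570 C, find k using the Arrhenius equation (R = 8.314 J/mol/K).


T_K = T_C + 273.15 = 41.9570 + 273.15 = 315.1070 K
exponent = -Ea / (R * T_K) = -46927.6870 / (8.314 * 315.1070) = -17.9127
k = A * exp(exponent) = 726892.3440 * exp(-17.9127) = 0.0120804 1/s


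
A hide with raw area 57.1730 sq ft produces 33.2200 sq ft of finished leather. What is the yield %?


Formula: Yield = finished / raw * 100
Substituting: Yield = 33.2200 / 57.1730 * 100
Result: 58.1043 %


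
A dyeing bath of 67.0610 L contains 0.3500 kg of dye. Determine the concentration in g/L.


Formula: Conc = dye_mass(kg) / volume(L) * 1000
Substituting: Conc = 0.3500 / 67.0610 * 1000
Result: 5.2191 g/L


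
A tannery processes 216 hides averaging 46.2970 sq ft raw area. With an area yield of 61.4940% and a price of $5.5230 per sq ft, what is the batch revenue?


Raw_total = N * avg_area = 216 * 46.2970 = 10000.1520 sq ft
Finished = Raw_total * yield / 100 = 10000.1520 * 61.4940 / 100 = 6149.4935 sq ft
Value = Finished * price = 6149.4935 * 5.5230 = 33963.6524 $


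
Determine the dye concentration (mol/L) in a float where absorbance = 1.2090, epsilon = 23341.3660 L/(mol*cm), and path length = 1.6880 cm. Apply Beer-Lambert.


Formula: c = A / (epsilon * l)
Substituting: c = 1.2090 / (23341.3660 * 1.6880)
Result: 3.0685e-05 mol/L


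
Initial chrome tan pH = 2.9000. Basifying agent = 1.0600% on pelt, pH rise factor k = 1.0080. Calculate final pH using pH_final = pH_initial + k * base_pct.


Formula: pH_final = pH_initial + k * base_pct
Substituting: pH_final = 2.9000 + 1.0080 * 1.0600
Result: 3.9685


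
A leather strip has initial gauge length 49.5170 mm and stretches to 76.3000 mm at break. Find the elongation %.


Formula: Elongation = (Lf - L0) / L0 * 100
Substituting: Elongation = (76.3000 - 49.5170) / 49.5170 * 100
Result: 54.0885 %


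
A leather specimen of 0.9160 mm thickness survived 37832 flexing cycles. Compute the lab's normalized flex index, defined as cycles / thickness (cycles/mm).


Formula: Index = cycles / thickness
Substituting: Index = 37832 / 0.9160
Result: 41301.3100 cycles/mm


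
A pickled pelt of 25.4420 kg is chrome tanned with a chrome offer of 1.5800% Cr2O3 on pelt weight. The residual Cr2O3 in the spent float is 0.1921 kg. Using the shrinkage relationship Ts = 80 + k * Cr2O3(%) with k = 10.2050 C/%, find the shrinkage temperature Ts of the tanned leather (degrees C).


Offered = pelt * offer_pct / 100 = 25.4420 * 1.5800 / 100 = 0.4020 kg
Uptake = offered - residual = 0.4020 - 0.1921 = 0.2099 kg
Cr2O3% on pelt = uptake / pelt * 100 = 0.2099 / 25.4420 * 100 = 0.8249 %
Ts = 80 + k * Cr2O3% = 80 + 10.2050 * 0.8249 = 88.4186 C


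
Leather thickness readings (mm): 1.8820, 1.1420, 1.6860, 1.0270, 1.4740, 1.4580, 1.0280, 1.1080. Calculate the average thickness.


Formula: Average = sum / n
Substituting: Average = 10.8050 / 8
Result: 1.3506 mm


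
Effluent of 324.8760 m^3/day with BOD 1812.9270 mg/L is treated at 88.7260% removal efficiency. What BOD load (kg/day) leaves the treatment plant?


Load_in = volume * conc / 1000 = 324.8760 * 1812.9270 / 1000 = 588.9765 kg/day
Removed = Load_in * eff / 100 = 588.9765 * 88.7260 / 100 = 522.5753 kg/day
Load_out = Load_in - Removed = 588.9765 - 522.5753 = 66.4012 kg/day
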